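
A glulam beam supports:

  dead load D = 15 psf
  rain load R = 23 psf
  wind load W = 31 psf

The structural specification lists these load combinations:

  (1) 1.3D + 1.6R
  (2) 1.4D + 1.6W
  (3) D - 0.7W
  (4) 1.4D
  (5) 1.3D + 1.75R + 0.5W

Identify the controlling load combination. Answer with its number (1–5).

Combination 5

(1) 1.3(15) + 1.6(23) = 56.30
(2) 1.4(15) + 1.6(31) = 70.60
(3) 1.0(15) - 0.7(31) = -6.70
(4) 1.4(15) = 21.00
(5) 1.3(15) + 1.75(23) + 0.5(31) = 75.25
The largest value is 75.25 psf from combination 5.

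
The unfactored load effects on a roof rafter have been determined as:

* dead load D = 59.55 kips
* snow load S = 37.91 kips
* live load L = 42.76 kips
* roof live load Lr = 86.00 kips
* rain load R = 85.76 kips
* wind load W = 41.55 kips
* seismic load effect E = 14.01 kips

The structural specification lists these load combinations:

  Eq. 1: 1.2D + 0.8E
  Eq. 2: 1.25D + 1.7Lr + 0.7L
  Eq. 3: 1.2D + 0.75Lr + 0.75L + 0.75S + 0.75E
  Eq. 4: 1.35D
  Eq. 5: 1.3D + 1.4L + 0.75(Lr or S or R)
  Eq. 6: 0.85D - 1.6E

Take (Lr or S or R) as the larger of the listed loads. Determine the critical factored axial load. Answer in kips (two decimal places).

(Lr or S or R) → Lr = 86.00 kips.
Eq. 1: 1.2(59.55) + 0.8(14.01) = 82.67
Eq. 2: 1.25(59.55) + 1.7(86.00) + 0.7(42.76) = 250.57
Eq. 3: 1.2(59.55) + 0.75(86.00) + 0.75(42.76) + 0.75(37.91) + 0.75(14.01) = 206.97
Eq. 4: 1.35(59.55) = 80.39
Eq. 5: 1.3(59.55) + 1.4(42.76) + 0.75(86.00) = 201.78
Eq. 6: 0.85(59.55) - 1.6(14.01) = 28.20
Maximum is from combination 2.

250.57 kips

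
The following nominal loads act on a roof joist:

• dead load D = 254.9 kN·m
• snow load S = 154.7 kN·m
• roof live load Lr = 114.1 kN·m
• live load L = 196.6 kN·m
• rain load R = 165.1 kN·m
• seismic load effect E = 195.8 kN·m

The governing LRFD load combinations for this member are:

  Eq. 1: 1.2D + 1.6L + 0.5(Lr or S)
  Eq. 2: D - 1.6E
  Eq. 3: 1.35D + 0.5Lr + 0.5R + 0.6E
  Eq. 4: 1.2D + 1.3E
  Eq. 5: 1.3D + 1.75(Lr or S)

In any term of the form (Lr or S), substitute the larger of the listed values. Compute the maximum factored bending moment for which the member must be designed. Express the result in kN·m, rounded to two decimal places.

(Lr or S) → S = 154.7 kN·m.
Eq. 1: 1.2(254.9) + 1.6(196.6) + 0.5(154.7) = 305.88 + 314.56 + 77.35 = 697.79
Eq. 2: 1.0(254.9) - 1.6(195.8) = 254.90 - 313.28 = -58.38
Eq. 3: 1.35(254.9) + 0.5(114.1) + 0.5(165.1) + 0.6(195.8) = 344.12 + 57.05 + 82.55 + 117.48 = 601.20
Eq. 4: 1.2(254.9) + 1.3(195.8) = 305.88 + 254.54 = 560.42
Eq. 5: 1.3(254.9) + 1.75(154.7) = 331.37 + 270.73 = 602.10
Combination 1 governs: M_u = 697.79 kN·m.

697.79 kN·m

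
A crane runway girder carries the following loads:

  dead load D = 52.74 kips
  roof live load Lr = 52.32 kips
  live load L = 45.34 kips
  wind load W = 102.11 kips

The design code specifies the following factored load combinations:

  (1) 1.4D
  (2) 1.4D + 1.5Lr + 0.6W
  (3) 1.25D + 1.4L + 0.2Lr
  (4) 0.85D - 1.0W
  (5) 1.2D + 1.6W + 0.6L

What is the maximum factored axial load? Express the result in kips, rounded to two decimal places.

(1) 1.4(52.74) = 73.84
(2) 1.4(52.74) + 1.5(52.32) + 0.6(102.11) = 213.58
(3) 1.25(52.74) + 1.4(45.34) + 0.2(52.32) = 65.93 + 63.48 + 10.46 = 139.87
(4) 0.85(52.74) - 1.0(102.11) = 44.83 - 102.11 = -57.28
(5) 1.2(52.74) + 1.6(102.11) + 0.6(45.34) = 63.29 + 163.38 + 27.20 = 253.87
The controlling combination is 5, giving 253.87 kips.

253.87 kips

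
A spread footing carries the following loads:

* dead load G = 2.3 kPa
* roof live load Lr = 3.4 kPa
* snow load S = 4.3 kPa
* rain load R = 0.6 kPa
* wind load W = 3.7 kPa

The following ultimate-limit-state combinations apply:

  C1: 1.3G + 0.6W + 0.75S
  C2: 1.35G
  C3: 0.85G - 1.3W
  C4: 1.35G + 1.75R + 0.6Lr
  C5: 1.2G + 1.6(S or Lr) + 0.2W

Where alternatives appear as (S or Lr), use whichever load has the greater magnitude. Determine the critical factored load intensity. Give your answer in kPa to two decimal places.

(S or Lr) → S = 4.3 kPa.
C1: 1.3(2.3) + 0.6(3.7) + 0.75(4.3) = 8.44
C2: 1.35(2.3) = 3.11
C3: 0.85(2.3) - 1.3(3.7) = -2.86
C4: 1.35(2.3) + 1.75(0.6) + 0.6(3.4) = 6.20
C5: 1.2(2.3) + 1.6(4.3) + 0.2(3.7) = 10.38
Combination 5 governs: q_u = 10.38 kPa.

10.38 kPa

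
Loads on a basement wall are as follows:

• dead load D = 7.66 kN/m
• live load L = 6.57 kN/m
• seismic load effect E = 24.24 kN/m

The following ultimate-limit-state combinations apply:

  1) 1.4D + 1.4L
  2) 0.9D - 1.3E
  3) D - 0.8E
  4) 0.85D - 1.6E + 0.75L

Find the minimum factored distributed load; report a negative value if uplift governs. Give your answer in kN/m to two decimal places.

-27.35 kN/m

1) 1.4(7.66) + 1.4(6.57) = 10.72 + 9.20 = 19.92
2) 0.9(7.66) - 1.3(24.24) = 6.89 - 31.51 = -24.62
3) 1.0(7.66) - 0.8(24.24) = 7.66 - 19.39 = -11.73
4) 0.85(7.66) - 1.6(24.24) + 0.75(6.57) = -27.35
Combination 4 gives the minimum: -27.35 kN/m.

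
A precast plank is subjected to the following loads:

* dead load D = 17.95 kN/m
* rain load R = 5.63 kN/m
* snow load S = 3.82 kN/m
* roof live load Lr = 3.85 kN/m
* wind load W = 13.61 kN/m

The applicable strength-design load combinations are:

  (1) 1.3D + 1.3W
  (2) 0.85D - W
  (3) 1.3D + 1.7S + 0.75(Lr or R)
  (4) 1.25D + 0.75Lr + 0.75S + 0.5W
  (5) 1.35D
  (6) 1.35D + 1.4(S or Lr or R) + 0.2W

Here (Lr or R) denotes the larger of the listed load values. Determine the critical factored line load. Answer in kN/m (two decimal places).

41.03 kN/m

(Lr or R) → R = 5.63 kN/m; (S or Lr or R) → R = 5.63 kN/m.
(1) 1.3(17.95) + 1.3(13.61) = 41.03
(2) 0.85(17.95) - 1.0(13.61) = 1.65
(3) 1.3(17.95) + 1.7(3.82) + 0.75(5.63) = 34.05
(4) 1.25(17.95) + 0.75(3.85) + 0.75(3.82) + 0.5(13.61) = 35.00
(5) 1.35(17.95) = 24.23
(6) 1.35(17.95) + 1.4(5.63) + 0.2(13.61) = 34.84
Maximum is from combination 1.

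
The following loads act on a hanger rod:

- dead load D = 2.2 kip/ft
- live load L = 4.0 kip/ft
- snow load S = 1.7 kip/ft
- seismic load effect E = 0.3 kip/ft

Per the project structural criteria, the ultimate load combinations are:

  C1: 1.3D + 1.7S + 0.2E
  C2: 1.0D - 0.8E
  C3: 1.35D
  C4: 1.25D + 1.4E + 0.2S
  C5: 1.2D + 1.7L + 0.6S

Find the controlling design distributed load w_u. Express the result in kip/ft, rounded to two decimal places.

10.46 kip/ft

C1: 1.3(2.2) + 1.7(1.7) + 0.2(0.3) = 5.81
C2: 1.0(2.2) - 0.8(0.3) = 1.96
C3: 1.35(2.2) = 2.97
C4: 1.25(2.2) + 1.4(0.3) + 0.2(1.7) = 3.51
C5: 1.2(2.2) + 1.7(4.0) + 0.6(1.7) = 10.46
The controlling combination is 5, giving 10.46 kip/ft.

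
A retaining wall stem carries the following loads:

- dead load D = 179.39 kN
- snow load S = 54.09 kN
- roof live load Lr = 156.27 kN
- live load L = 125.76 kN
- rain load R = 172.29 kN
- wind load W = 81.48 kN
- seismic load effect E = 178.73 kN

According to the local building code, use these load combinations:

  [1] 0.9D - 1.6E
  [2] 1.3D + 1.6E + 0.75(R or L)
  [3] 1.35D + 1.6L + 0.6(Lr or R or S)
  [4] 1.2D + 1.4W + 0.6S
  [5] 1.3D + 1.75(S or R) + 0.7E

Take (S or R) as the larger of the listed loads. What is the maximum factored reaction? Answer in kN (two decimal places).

(R or L) → R = 172.29 kN; (Lr or R or S) → R = 172.29 kN; (S or R) → R = 172.29 kN.
[1] 0.9(179.39) - 1.6(178.73) = -124.52
[2] 1.3(179.39) + 1.6(178.73) + 0.75(172.29) = 648.39
[3] 1.35(179.39) + 1.6(125.76) + 0.6(172.29) = 546.77
[4] 1.2(179.39) + 1.4(81.48) + 0.6(54.09) = 361.79
[5] 1.3(179.39) + 1.75(172.29) + 0.7(178.73) = 659.83
The controlling combination is 5, giving 659.83 kN.

659.83 kN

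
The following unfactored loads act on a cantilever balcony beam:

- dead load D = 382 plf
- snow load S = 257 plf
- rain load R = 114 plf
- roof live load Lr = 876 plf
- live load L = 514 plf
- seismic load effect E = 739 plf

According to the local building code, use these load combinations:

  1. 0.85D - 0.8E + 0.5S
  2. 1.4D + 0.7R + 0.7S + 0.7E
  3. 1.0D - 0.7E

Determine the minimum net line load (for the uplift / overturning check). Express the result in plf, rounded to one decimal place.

1. 0.85(382) - 0.8(739) + 0.5(257) = 324.7 - 591.2 + 128.5 = -138.0
2. 1.4(382) + 0.7(114) + 0.7(257) + 0.7(739) = 534.8 + 79.8 + 179.9 + 517.3 = 1311.8
3. 1.0(382) - 0.7(739) = 382.0 - 517.3 = -135.3
Combination 1 gives the minimum: -138.0 plf.

-138.0 plf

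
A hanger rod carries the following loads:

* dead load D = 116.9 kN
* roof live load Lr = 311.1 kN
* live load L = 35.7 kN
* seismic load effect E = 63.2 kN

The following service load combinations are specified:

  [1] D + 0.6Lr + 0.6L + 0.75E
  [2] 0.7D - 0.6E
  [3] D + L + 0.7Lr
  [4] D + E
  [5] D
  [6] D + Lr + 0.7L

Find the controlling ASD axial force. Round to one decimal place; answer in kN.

[1] 1.0(116.9) + 0.6(311.1) + 0.6(35.7) + 0.75(63.2) = 372.4
[2] 0.7(116.9) - 0.6(63.2) = 43.9
[3] 1.0(116.9) + 1.0(35.7) + 0.7(311.1) = 370.4
[4] 1.0(116.9) + 1.0(63.2) = 180.1
[5] 1.0(116.9) = 116.9
[6] 1.0(116.9) + 1.0(311.1) + 0.7(35.7) = 453.0
The controlling combination is 6, giving 453.0 kN.

453.0 kN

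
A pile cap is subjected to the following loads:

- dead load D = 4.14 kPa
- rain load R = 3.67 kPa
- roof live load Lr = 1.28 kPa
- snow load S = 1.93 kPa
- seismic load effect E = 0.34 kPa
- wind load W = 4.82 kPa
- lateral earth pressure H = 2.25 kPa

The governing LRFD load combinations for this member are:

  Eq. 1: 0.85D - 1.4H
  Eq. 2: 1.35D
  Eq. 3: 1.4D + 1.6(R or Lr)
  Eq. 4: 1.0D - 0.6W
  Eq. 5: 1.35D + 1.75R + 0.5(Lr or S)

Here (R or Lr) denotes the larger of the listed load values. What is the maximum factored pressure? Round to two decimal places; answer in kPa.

12.98 kPa

(R or Lr) → R = 3.67 kPa; (Lr or S) → S = 1.93 kPa.
Eq. 1: 0.85(4.14) - 1.4(2.25) = 3.52 - 3.15 = 0.37
Eq. 2: 1.35(4.14) = 5.59
Eq. 3: 1.4(4.14) + 1.6(3.67) = 5.80 + 5.87 = 11.67
Eq. 4: 1.0(4.14) - 0.6(4.82) = 4.14 - 2.89 = 1.25
Eq. 5: 1.35(4.14) + 1.75(3.67) + 0.5(1.93) = 5.59 + 6.42 + 0.97 = 12.98
Combination 5 governs: p_u = 12.98 kPa.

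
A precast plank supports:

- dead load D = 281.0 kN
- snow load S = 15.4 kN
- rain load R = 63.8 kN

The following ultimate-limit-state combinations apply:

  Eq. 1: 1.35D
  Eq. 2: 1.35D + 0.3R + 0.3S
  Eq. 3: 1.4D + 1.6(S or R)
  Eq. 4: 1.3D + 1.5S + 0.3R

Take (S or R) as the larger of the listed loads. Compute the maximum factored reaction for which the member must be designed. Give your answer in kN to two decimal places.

(S or R) → R = 63.8 kN.
Eq. 1: 1.35(281.0) = 379.35
Eq. 2: 1.35(281.0) + 0.3(63.8) + 0.3(15.4) = 403.11
Eq. 3: 1.4(281.0) + 1.6(63.8) = 495.48
Eq. 4: 1.3(281.0) + 1.5(15.4) + 0.3(63.8) = 407.54
The controlling combination is 3, giving 495.48 kN.

495.48 kN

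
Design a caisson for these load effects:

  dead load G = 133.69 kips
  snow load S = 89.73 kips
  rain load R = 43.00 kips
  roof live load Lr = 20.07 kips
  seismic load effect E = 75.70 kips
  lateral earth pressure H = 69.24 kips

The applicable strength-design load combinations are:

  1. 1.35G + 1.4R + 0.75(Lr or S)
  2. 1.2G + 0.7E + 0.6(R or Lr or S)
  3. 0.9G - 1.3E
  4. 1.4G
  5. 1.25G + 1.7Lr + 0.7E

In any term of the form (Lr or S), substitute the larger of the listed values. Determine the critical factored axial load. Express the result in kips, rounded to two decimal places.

(Lr or S) → S = 89.73 kips; (R or Lr or S) → S = 89.73 kips.
1. 1.35(133.69) + 1.4(43.00) + 0.75(89.73) = 180.48 + 60.20 + 67.30 = 307.98
2. 1.2(133.69) + 0.7(75.70) + 0.6(89.73) = 160.43 + 52.99 + 53.84 = 267.26
3. 0.9(133.69) - 1.3(75.70) = 120.32 - 98.41 = 21.91
4. 1.4(133.69) = 187.17
5. 1.25(133.69) + 1.7(20.07) + 0.7(75.70) = 167.11 + 34.12 + 52.99 = 254.22
Maximum is from combination 1.

307.98 kips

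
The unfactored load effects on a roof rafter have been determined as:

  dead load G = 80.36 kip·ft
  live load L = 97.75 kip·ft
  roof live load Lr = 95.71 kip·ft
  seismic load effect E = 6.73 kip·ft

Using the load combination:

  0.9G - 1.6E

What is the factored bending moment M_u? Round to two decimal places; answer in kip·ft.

0.9(80.36) - 1.6(6.73) = 61.56
M_u = 61.56 kip·ft.

61.56 kip·ft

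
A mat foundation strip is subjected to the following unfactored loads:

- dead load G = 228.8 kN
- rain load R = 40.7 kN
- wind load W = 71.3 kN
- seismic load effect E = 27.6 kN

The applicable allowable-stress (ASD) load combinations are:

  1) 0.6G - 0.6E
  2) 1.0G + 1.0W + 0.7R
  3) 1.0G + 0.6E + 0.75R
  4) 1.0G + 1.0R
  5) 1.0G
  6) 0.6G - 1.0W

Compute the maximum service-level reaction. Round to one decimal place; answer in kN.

328.6 kN

1) 0.6(228.8) - 0.6(27.6) = 137.3 - 16.6 = 120.7
2) 1.0(228.8) + 1.0(71.3) + 0.7(40.7) = 228.8 + 71.3 + 28.5 = 328.6
3) 1.0(228.8) + 0.6(27.6) + 0.75(40.7) = 228.8 + 16.6 + 30.5 = 275.9
4) 1.0(228.8) + 1.0(40.7) = 228.8 + 40.7 = 269.5
5) 1.0(228.8) = 228.8
6) 0.6(228.8) - 1.0(71.3) = 137.3 - 71.3 = 66.0
Combination 2 governs: V = 328.6 kN.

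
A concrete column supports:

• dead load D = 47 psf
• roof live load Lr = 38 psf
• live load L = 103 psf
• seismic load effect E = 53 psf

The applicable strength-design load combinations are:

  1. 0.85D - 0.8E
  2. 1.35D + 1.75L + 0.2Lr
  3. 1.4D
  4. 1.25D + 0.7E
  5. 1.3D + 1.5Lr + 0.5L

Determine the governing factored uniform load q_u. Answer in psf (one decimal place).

1. 0.85(47) - 0.8(53) = -2.5
2. 1.35(47) + 1.75(103) + 0.2(38) = 251.3
3. 1.4(47) = 65.8
4. 1.25(47) + 0.7(53) = 58.8 + 37.1 = 95.9
5. 1.3(47) + 1.5(38) + 0.5(103) = 61.1 + 57.0 + 51.5 = 169.6
The controlling combination is 2, giving 251.3 psf.

251.3 psf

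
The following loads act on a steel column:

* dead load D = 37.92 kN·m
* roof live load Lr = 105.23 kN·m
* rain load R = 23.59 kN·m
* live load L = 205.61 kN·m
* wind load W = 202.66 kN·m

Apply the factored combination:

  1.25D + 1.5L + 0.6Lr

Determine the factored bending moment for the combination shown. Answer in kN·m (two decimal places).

418.95 kN·m

1.25(37.92) + 1.5(205.61) + 0.6(105.23) = 418.95
M_u = 418.95 kN·m.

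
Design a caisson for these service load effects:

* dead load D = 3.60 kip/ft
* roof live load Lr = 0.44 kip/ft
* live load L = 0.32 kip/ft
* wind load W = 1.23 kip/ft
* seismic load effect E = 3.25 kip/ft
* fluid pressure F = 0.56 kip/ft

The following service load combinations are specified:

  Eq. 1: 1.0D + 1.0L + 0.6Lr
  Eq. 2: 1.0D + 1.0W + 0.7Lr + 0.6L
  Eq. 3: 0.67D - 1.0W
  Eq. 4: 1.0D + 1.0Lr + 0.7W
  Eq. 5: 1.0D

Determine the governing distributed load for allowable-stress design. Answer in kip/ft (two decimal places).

5.33 kip/ft

Eq. 1: 1.0(3.60) + 1.0(0.32) + 0.6(0.44) = 3.60 + 0.32 + 0.26 = 4.18
Eq. 2: 1.0(3.60) + 1.0(1.23) + 0.7(0.44) + 0.6(0.32) = 3.60 + 1.23 + 0.31 + 0.19 = 5.33
Eq. 3: 0.67(3.60) - 1.0(1.23) = 2.41 - 1.23 = 1.18
Eq. 4: 1.0(3.60) + 1.0(0.44) + 0.7(1.23) = 3.60 + 0.44 + 0.86 = 4.90
Eq. 5: 1.0(3.60) = 3.60
The controlling combination is 2, giving 5.33 kip/ft.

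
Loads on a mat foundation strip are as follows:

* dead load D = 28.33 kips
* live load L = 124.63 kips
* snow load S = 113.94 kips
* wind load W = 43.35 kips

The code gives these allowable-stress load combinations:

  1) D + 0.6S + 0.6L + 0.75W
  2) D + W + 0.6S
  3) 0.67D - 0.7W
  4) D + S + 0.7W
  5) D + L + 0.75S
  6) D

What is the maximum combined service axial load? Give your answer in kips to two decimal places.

238.42 kips

1) 1.0(28.33) + 0.6(113.94) + 0.6(124.63) + 0.75(43.35) = 28.33 + 68.36 + 74.78 + 32.51 = 203.98
2) 1.0(28.33) + 1.0(43.35) + 0.6(113.94) = 28.33 + 43.35 + 68.36 = 140.04
3) 0.67(28.33) - 0.7(43.35) = -11.36
4) 1.0(28.33) + 1.0(113.94) + 0.7(43.35) = 28.33 + 113.94 + 30.35 = 172.62
5) 1.0(28.33) + 1.0(124.63) + 0.75(113.94) = 28.33 + 124.63 + 85.46 = 238.42
6) 1.0(28.33) = 28.33
The controlling combination is 5, giving 238.42 kips.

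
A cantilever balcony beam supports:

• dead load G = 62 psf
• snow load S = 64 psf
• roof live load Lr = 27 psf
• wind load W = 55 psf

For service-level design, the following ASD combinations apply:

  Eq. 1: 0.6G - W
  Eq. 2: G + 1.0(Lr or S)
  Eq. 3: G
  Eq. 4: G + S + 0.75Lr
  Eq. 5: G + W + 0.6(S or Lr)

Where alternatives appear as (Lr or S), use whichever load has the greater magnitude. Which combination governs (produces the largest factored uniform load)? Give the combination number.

Combination 5

(Lr or S) → S = 64 psf; (S or Lr) → S = 64 psf.
Eq. 1: 0.6(62) - 1.0(55) = -17.80
Eq. 2: 1.0(62) + 1.0(64) = 126.00
Eq. 3: 1.0(62) = 62.00
Eq. 4: 1.0(62) + 1.0(64) + 0.75(27) = 146.25
Eq. 5: 1.0(62) + 1.0(55) + 0.6(64) = 155.40
The largest value is 155.40 psf from combination 5.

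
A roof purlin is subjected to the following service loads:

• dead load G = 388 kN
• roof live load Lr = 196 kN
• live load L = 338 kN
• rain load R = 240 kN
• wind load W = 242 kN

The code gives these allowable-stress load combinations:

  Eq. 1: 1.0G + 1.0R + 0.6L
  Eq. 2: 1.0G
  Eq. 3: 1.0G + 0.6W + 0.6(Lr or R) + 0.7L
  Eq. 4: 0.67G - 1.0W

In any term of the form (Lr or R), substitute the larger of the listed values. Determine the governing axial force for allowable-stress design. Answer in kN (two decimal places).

913.80 kN

(Lr or R) → R = 240 kN.
Eq. 1: 1.0(388) + 1.0(240) + 0.6(338) = 830.80
Eq. 2: 1.0(388) = 388.00
Eq. 3: 1.0(388) + 0.6(242) + 0.6(240) + 0.7(338) = 913.80
Eq. 4: 0.67(388) - 1.0(242) = 17.96
The controlling combination is 3, giving 913.80 kN.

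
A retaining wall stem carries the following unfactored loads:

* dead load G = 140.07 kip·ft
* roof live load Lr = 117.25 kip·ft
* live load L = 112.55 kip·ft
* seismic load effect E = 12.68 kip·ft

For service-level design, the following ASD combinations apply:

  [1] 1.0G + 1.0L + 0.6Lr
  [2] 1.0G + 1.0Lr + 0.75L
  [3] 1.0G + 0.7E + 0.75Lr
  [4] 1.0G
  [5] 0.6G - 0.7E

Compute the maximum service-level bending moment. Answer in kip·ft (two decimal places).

[1] 1.0(140.07) + 1.0(112.55) + 0.6(117.25) = 322.97
[2] 1.0(140.07) + 1.0(117.25) + 0.75(112.55) = 341.73
[3] 1.0(140.07) + 0.7(12.68) + 0.75(117.25) = 236.88
[4] 1.0(140.07) = 140.07
[5] 0.6(140.07) - 0.7(12.68) = 75.17
Combination 2 governs: M = 341.73 kip·ft.

341.73 kip·ft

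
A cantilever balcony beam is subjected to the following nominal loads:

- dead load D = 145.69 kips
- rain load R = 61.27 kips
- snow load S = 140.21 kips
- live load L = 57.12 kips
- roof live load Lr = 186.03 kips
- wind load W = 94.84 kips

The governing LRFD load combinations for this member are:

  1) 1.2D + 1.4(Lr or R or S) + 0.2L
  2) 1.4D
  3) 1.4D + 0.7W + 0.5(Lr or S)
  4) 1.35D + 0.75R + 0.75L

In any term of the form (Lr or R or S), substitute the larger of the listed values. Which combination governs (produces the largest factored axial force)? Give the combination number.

(Lr or R or S) → Lr = 186.03 kips; (Lr or S) → Lr = 186.03 kips.
1) 1.2(145.69) + 1.4(186.03) + 0.2(57.12) = 174.83 + 260.44 + 11.42 = 446.69
2) 1.4(145.69) = 203.97
3) 1.4(145.69) + 0.7(94.84) + 0.5(186.03) = 363.37
4) 1.35(145.69) + 0.75(61.27) + 0.75(57.12) = 196.68 + 45.95 + 42.84 = 285.47
The largest value is 446.69 kips from combination 1.

Combination 1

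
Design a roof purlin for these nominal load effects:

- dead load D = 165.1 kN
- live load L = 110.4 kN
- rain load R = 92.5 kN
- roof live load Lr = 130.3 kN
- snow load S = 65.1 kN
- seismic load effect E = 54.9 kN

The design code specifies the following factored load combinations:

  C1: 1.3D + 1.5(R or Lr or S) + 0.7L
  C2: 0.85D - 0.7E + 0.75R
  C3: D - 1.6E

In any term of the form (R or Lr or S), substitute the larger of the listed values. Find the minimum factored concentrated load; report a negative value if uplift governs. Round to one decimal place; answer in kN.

(R or Lr or S) → Lr = 130.3 kN.
C1: 1.3(165.1) + 1.5(130.3) + 0.7(110.4) = 214.6 + 195.5 + 77.3 = 487.4
C2: 0.85(165.1) - 0.7(54.9) + 0.75(92.5) = 140.3 - 38.4 + 69.4 = 171.3
C3: 1.0(165.1) - 1.6(54.9) = 165.1 - 87.8 = 77.3
Combination 3 gives the minimum: 77.3 kN.

77.3 kN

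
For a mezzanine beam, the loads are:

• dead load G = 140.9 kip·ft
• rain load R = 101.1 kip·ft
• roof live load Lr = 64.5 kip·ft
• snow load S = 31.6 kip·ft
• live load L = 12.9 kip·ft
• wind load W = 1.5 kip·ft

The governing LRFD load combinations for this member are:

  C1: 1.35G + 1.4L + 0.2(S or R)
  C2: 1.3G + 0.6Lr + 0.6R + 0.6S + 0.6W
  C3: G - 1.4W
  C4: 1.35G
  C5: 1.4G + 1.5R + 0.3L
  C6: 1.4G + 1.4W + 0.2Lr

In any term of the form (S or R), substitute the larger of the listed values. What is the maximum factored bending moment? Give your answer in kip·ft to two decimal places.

(S or R) → R = 101.1 kip·ft.
C1: 1.35(140.9) + 1.4(12.9) + 0.2(101.1) = 190.22 + 18.06 + 20.22 = 228.50
C2: 1.3(140.9) + 0.6(64.5) + 0.6(101.1) + 0.6(31.6) + 0.6(1.5) = 183.17 + 38.70 + 60.66 + 18.96 + 0.90 = 302.39
C3: 1.0(140.9) - 1.4(1.5) = 140.90 - 2.10 = 138.80
C4: 1.35(140.9) = 190.22
C5: 1.4(140.9) + 1.5(101.1) + 0.3(12.9) = 197.26 + 151.65 + 3.87 = 352.78
C6: 1.4(140.9) + 1.4(1.5) + 0.2(64.5) = 197.26 + 2.10 + 12.90 = 212.26
Maximum is from combination 5.

352.78 kip·ft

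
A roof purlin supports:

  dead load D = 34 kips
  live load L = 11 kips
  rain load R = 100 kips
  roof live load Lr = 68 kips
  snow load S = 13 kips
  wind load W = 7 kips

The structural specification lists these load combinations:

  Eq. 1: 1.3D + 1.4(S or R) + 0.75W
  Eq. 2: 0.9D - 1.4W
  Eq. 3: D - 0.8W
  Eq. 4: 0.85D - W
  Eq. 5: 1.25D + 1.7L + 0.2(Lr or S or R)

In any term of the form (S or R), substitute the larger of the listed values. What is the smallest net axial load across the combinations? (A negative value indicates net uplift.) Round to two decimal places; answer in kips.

(S or R) → R = 100 kips; (Lr or S or R) → R = 100 kips.
Eq. 1: 1.3(34) + 1.4(100) + 0.75(7) = 44.20 + 140.00 + 5.25 = 189.45
Eq. 2: 0.9(34) - 1.4(7) = 30.60 - 9.80 = 20.80
Eq. 3: 1.0(34) - 0.8(7) = 34.00 - 5.60 = 28.40
Eq. 4: 0.85(34) - 1.0(7) = 28.90 - 7.00 = 21.90
Eq. 5: 1.25(34) + 1.7(11) + 0.2(100) = 42.50 + 18.70 + 20.00 = 81.20
Combination 2 gives the minimum: 20.80 kips.

20.80 kips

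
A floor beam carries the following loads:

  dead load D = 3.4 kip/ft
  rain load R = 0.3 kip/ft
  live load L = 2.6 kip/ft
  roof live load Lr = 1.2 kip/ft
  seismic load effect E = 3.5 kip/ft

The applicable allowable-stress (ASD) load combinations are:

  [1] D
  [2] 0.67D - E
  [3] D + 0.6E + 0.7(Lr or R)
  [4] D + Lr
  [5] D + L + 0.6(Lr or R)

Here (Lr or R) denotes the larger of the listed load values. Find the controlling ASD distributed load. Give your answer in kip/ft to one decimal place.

(Lr or R) → Lr = 1.2 kip/ft.
[1] 1.0(3.4) = 3.4
[2] 0.67(3.4) - 1.0(3.5) = 2.3 - 3.5 = -1.2
[3] 1.0(3.4) + 0.6(3.5) + 0.7(1.2) = 3.4 + 2.1 + 0.8 = 6.3
[4] 1.0(3.4) + 1.0(1.2) = 3.4 + 1.2 = 4.6
[5] 1.0(3.4) + 1.0(2.6) + 0.6(1.2) = 3.4 + 2.6 + 0.7 = 6.7
Combination 5 governs: w = 6.7 kip/ft.

6.7 kip/ft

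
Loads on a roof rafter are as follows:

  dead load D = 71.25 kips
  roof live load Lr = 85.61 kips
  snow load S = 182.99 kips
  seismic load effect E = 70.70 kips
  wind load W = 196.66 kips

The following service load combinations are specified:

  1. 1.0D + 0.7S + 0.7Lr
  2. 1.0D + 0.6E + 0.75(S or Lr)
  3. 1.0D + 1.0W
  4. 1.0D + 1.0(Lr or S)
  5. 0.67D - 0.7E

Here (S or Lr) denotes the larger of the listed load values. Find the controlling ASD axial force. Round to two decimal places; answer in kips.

267.91 kips

(S or Lr) → S = 182.99 kips; (Lr or S) → S = 182.99 kips.
1. 1.0(71.25) + 0.7(182.99) + 0.7(85.61) = 71.25 + 128.09 + 59.93 = 259.27
2. 1.0(71.25) + 0.6(70.70) + 0.75(182.99) = 71.25 + 42.42 + 137.24 = 250.91
3. 1.0(71.25) + 1.0(196.66) = 71.25 + 196.66 = 267.91
4. 1.0(71.25) + 1.0(182.99) = 71.25 + 182.99 = 254.24
5. 0.67(71.25) - 0.7(70.70) = 47.74 - 49.49 = -1.75
Combination 3 governs: P = 267.91 kips.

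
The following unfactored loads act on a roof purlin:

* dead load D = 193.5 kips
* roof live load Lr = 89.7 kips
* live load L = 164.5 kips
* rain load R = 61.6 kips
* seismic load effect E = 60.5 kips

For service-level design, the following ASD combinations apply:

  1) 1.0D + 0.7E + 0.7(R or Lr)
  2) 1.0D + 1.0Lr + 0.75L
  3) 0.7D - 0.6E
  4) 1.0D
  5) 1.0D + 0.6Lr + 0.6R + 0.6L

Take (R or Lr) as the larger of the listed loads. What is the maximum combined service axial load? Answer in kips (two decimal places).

(R or Lr) → Lr = 89.7 kips.
1) 1.0(193.5) + 0.7(60.5) + 0.7(89.7) = 193.50 + 42.35 + 62.79 = 298.64
2) 1.0(193.5) + 1.0(89.7) + 0.75(164.5) = 193.50 + 89.70 + 123.38 = 406.58
3) 0.7(193.5) - 0.6(60.5) = 135.45 - 36.30 = 99.15
4) 1.0(193.5) = 193.50
5) 1.0(193.5) + 0.6(89.7) + 0.6(61.6) + 0.6(164.5) = 193.50 + 53.82 + 36.96 + 98.70 = 382.98
Combination 2 governs: P = 406.58 kips.

406.58 kips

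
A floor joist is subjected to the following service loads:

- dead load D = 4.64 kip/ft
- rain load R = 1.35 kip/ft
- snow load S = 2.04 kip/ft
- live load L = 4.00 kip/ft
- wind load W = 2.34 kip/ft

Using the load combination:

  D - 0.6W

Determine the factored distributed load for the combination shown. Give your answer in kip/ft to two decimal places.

3.24 kip/ft

1.0(4.64) - 0.6(2.34) = 4.64 - 1.40 = 3.24
w_u = 3.24 kip/ft.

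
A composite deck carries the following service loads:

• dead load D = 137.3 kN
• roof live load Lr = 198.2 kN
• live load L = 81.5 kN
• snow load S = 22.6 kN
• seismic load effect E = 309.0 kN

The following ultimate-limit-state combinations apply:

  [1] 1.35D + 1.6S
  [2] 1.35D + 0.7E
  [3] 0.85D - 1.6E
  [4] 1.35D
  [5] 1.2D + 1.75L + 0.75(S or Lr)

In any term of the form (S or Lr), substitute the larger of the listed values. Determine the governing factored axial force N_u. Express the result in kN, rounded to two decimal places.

456.04 kN

(S or Lr) → Lr = 198.2 kN.
[1] 1.35(137.3) + 1.6(22.6) = 185.36 + 36.16 = 221.52
[2] 1.35(137.3) + 0.7(309.0) = 185.36 + 216.30 = 401.66
[3] 0.85(137.3) - 1.6(309.0) = -377.70
[4] 1.35(137.3) = 185.36
[5] 1.2(137.3) + 1.75(81.5) + 0.75(198.2) = 164.76 + 142.63 + 148.65 = 456.04
Combination 5 governs: N_u = 456.04 kN.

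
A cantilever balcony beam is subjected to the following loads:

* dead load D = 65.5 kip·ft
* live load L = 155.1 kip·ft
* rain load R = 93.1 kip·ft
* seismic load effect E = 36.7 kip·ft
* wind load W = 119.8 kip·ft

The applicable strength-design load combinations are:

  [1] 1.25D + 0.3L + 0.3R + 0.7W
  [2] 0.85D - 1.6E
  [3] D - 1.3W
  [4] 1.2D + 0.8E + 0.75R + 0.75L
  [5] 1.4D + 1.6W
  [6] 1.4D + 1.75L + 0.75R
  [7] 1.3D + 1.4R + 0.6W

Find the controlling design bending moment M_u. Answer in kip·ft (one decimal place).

433.0 kip·ft

[1] 1.25(65.5) + 0.3(155.1) + 0.3(93.1) + 0.7(119.8) = 240.2
[2] 0.85(65.5) - 1.6(36.7) = -3.0
[3] 1.0(65.5) - 1.3(119.8) = -90.2
[4] 1.2(65.5) + 0.8(36.7) + 0.75(93.1) + 0.75(155.1) = 294.1
[5] 1.4(65.5) + 1.6(119.8) = 283.4
[6] 1.4(65.5) + 1.75(155.1) + 0.75(93.1) = 433.0
[7] 1.3(65.5) + 1.4(93.1) + 0.6(119.8) = 287.4
The controlling combination is 6, giving 433.0 kip·ft.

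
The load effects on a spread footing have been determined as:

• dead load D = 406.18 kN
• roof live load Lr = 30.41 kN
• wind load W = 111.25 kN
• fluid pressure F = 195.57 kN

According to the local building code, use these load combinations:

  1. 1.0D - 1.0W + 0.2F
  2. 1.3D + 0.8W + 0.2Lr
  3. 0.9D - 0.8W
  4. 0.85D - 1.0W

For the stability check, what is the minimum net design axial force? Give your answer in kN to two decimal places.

234.00 kN

1. 1.0(406.18) - 1.0(111.25) + 0.2(195.57) = 406.18 - 111.25 + 39.11 = 334.04
2. 1.3(406.18) + 0.8(111.25) + 0.2(30.41) = 623.12
3. 0.9(406.18) - 0.8(111.25) = 365.56 - 89.00 = 276.56
4. 0.85(406.18) - 1.0(111.25) = 345.25 - 111.25 = 234.00
Combination 4 gives the minimum: 234.00 kN.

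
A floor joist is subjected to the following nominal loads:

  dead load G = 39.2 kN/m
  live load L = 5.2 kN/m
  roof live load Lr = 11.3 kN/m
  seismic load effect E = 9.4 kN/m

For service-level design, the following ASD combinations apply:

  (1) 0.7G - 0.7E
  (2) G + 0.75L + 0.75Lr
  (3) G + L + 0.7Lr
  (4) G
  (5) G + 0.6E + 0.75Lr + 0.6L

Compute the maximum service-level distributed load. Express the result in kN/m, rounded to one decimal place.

56.4 kN/m

(1) 0.7(39.2) - 0.7(9.4) = 20.9
(2) 1.0(39.2) + 0.75(5.2) + 0.75(11.3) = 51.6
(3) 1.0(39.2) + 1.0(5.2) + 0.7(11.3) = 52.3
(4) 1.0(39.2) = 39.2
(5) 1.0(39.2) + 0.6(9.4) + 0.75(11.3) + 0.6(5.2) = 56.4
The controlling combination is 5, giving 56.4 kN/m.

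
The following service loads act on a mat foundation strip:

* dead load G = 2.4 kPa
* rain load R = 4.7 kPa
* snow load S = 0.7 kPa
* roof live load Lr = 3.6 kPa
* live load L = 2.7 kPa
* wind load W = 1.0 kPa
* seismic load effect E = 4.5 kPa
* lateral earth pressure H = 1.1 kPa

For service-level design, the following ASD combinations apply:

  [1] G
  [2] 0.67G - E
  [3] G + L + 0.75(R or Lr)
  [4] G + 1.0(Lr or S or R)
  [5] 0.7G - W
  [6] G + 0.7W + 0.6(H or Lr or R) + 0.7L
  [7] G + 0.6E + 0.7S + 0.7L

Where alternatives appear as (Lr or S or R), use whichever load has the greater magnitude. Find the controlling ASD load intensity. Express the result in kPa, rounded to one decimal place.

(R or Lr) → R = 4.7 kPa; (Lr or S or R) → R = 4.7 kPa; (H or Lr or R) → R = 4.7 kPa.
[1] 1.0(2.4) = 2.4
[2] 0.67(2.4) - 1.0(4.5) = -2.9
[3] 1.0(2.4) + 1.0(2.7) + 0.75(4.7) = 8.6
[4] 1.0(2.4) + 1.0(4.7) = 7.1
[5] 0.7(2.4) - 1.0(1.0) = 0.7
[6] 1.0(2.4) + 0.7(1.0) + 0.6(4.7) + 0.7(2.7) = 7.8
[7] 1.0(2.4) + 0.6(4.5) + 0.7(0.7) + 0.7(2.7) = 7.5
Maximum is from combination 3.

8.6 kPa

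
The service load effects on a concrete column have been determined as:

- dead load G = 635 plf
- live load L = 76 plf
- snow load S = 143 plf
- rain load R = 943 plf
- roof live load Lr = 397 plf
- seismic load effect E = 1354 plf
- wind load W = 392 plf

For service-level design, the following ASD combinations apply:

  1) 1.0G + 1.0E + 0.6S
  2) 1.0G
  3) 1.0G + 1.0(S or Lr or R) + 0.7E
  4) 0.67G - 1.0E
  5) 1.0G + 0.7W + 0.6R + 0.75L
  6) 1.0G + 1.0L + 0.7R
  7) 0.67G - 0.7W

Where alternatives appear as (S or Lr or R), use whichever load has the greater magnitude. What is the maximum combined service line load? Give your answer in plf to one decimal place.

2525.8 plf

(S or Lr or R) → R = 943 plf.
1) 1.0(635) + 1.0(1354) + 0.6(143) = 635.0 + 1354.0 + 85.8 = 2074.8
2) 1.0(635) = 635.0
3) 1.0(635) + 1.0(943) + 0.7(1354) = 635.0 + 943.0 + 947.8 = 2525.8
4) 0.67(635) - 1.0(1354) = -928.6
5) 1.0(635) + 0.7(392) + 0.6(943) + 0.75(76) = 635.0 + 274.4 + 565.8 + 57.0 = 1532.2
6) 1.0(635) + 1.0(76) + 0.7(943) = 635.0 + 76.0 + 660.1 = 1371.1
7) 0.67(635) - 0.7(392) = 425.5 - 274.4 = 151.1
Maximum is from combination 3.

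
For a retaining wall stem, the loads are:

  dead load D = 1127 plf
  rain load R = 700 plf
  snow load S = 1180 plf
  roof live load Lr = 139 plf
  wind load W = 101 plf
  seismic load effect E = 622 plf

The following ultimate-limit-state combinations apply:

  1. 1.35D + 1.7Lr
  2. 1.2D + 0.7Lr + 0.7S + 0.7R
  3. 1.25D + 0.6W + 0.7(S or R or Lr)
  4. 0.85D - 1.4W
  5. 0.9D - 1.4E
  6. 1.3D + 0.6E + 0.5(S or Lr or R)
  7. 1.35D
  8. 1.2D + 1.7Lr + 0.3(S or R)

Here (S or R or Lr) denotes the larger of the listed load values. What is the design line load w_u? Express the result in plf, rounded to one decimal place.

2765.7 plf

(S or R or Lr) → S = 1180 plf; (S or Lr or R) → S = 1180 plf; (S or R) → S = 1180 plf.
1. 1.35(1127) + 1.7(139) = 1757.8
2. 1.2(1127) + 0.7(139) + 0.7(1180) + 0.7(700) = 2765.7
3. 1.25(1127) + 0.6(101) + 0.7(1180) = 2295.4
4. 0.85(1127) - 1.4(101) = 816.6
5. 0.9(1127) - 1.4(622) = 143.5
6. 1.3(1127) + 0.6(622) + 0.5(1180) = 2428.3
7. 1.35(1127) = 1521.5
8. 1.2(1127) + 1.7(139) + 0.3(1180) = 1942.7
Combination 2 governs: w_u = 2765.7 plf.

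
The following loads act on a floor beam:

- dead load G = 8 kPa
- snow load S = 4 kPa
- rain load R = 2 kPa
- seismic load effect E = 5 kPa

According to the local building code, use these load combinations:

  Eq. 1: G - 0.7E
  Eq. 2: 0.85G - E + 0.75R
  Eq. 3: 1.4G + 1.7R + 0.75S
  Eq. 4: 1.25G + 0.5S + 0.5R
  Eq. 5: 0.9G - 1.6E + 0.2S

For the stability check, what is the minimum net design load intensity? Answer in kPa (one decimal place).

Eq. 1: 1.0(8) - 0.7(5) = 8.0 - 3.5 = 4.5
Eq. 2: 0.85(8) - 1.0(5) + 0.75(2) = 6.8 - 5.0 + 1.5 = 3.3
Eq. 3: 1.4(8) + 1.7(2) + 0.75(4) = 11.2 + 3.4 + 3.0 = 17.6
Eq. 4: 1.25(8) + 0.5(4) + 0.5(2) = 10.0 + 2.0 + 1.0 = 13.0
Eq. 5: 0.9(8) - 1.6(5) + 0.2(4) = 7.2 - 8.0 + 0.8 = 0.0
Combination 5 gives the minimum: 0.0 kPa.

0.0 kPa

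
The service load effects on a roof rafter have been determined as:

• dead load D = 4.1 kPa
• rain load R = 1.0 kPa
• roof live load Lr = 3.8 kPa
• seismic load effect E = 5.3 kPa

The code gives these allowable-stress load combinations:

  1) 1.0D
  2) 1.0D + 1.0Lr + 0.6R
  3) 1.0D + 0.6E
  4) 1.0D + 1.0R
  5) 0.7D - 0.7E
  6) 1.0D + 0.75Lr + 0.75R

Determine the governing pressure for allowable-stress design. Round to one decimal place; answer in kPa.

8.5 kPa

1) 1.0(4.1) = 4.1
2) 1.0(4.1) + 1.0(3.8) + 0.6(1.0) = 4.1 + 3.8 + 0.6 = 8.5
3) 1.0(4.1) + 0.6(5.3) = 4.1 + 3.2 = 7.3
4) 1.0(4.1) + 1.0(1.0) = 4.1 + 1.0 = 5.1
5) 0.7(4.1) - 0.7(5.3) = 2.9 - 3.7 = -0.8
6) 1.0(4.1) + 0.75(3.8) + 0.75(1.0) = 7.7
Maximum is from combination 2.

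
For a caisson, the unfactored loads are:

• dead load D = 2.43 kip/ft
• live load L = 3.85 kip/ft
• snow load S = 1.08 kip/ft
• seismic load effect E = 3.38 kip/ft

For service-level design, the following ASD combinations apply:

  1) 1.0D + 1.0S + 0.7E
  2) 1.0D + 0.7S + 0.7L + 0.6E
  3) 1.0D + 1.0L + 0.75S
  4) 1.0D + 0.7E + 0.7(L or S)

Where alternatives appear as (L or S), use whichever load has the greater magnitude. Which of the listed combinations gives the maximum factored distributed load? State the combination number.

Combination 2

(L or S) → L = 3.85 kip/ft.
1) 1.0(2.43) + 1.0(1.08) + 0.7(3.38) = 5.88
2) 1.0(2.43) + 0.7(1.08) + 0.7(3.85) + 0.6(3.38) = 7.91
3) 1.0(2.43) + 1.0(3.85) + 0.75(1.08) = 7.09
4) 1.0(2.43) + 0.7(3.38) + 0.7(3.85) = 7.49
The largest value is 7.91 kip/ft from combination 2.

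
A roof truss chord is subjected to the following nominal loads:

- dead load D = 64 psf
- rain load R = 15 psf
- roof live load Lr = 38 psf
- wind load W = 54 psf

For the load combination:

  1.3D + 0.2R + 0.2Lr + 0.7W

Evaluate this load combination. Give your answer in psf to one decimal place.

131.6 psf

1.3(64) + 0.2(15) + 0.2(38) + 0.7(54) = 83.2 + 3.0 + 7.6 + 37.8 = 131.6
q_u = 131.6 psf.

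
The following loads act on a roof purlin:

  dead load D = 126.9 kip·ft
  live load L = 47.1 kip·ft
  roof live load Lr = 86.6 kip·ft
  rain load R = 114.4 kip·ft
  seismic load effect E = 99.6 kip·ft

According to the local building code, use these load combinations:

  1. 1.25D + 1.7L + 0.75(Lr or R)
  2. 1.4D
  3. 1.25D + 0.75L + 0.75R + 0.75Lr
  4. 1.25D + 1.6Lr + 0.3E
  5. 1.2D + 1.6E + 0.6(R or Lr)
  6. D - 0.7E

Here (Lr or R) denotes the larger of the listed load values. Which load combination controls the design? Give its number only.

(Lr or R) → R = 114.4 kip·ft; (R or Lr) → R = 114.4 kip·ft.
1. 1.25(126.9) + 1.7(47.1) + 0.75(114.4) = 158.63 + 80.07 + 85.80 = 324.50
2. 1.4(126.9) = 177.66
3. 1.25(126.9) + 0.75(47.1) + 0.75(114.4) + 0.75(86.6) = 344.70
4. 1.25(126.9) + 1.6(86.6) + 0.3(99.6) = 158.63 + 138.56 + 29.88 = 327.07
5. 1.2(126.9) + 1.6(99.6) + 0.6(114.4) = 152.28 + 159.36 + 68.64 = 380.28
6. 1.0(126.9) - 0.7(99.6) = 126.90 - 69.72 = 57.18
The largest value is 380.28 kip·ft from combination 5.

Combination 5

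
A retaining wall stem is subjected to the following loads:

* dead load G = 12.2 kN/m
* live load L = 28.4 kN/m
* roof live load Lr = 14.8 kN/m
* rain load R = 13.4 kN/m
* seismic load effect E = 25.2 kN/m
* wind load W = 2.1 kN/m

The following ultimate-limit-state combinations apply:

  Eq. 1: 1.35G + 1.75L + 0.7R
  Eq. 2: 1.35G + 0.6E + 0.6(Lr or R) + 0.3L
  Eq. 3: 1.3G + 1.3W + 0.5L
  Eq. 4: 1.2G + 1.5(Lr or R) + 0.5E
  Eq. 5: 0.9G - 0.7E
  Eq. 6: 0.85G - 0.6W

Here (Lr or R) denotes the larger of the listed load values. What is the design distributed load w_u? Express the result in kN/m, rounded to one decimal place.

(Lr or R) → Lr = 14.8 kN/m.
Eq. 1: 1.35(12.2) + 1.75(28.4) + 0.7(13.4) = 16.5 + 49.7 + 9.4 = 75.6
Eq. 2: 1.35(12.2) + 0.6(25.2) + 0.6(14.8) + 0.3(28.4) = 16.5 + 15.1 + 8.9 + 8.5 = 49.0
Eq. 3: 1.3(12.2) + 1.3(2.1) + 0.5(28.4) = 15.9 + 2.7 + 14.2 = 32.8
Eq. 4: 1.2(12.2) + 1.5(14.8) + 0.5(25.2) = 14.6 + 22.2 + 12.6 = 49.4
Eq. 5: 0.9(12.2) - 0.7(25.2) = -6.7
Eq. 6: 0.85(12.2) - 0.6(2.1) = 10.4 - 1.3 = 9.1
Maximum is from combination 1.

75.6 kN/m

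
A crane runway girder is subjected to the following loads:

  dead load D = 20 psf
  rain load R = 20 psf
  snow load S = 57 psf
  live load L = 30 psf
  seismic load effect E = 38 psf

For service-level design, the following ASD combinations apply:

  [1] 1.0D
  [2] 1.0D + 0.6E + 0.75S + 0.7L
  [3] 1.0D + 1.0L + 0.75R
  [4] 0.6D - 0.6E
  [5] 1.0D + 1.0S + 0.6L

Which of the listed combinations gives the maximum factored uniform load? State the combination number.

[1] 1.0(20) = 20.0
[2] 1.0(20) + 0.6(38) + 0.75(57) + 0.7(30) = 20.0 + 22.8 + 42.8 + 21.0 = 106.6
[3] 1.0(20) + 1.0(30) + 0.75(20) = 20.0 + 30.0 + 15.0 = 65.0
[4] 0.6(20) - 0.6(38) = 12.0 - 22.8 = -10.8
[5] 1.0(20) + 1.0(57) + 0.6(30) = 20.0 + 57.0 + 18.0 = 95.0
The largest value is 106.6 psf from combination 2.

Combination 2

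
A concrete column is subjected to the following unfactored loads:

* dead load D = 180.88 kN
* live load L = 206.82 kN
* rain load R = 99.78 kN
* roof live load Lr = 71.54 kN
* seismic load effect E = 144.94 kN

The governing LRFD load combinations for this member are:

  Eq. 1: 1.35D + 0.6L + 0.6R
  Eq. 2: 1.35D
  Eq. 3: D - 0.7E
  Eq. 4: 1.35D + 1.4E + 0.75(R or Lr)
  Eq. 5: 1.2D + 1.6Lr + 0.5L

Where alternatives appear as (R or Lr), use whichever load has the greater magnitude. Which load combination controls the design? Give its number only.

Combination 4

(R or Lr) → R = 99.78 kN.
Eq. 1: 1.35(180.88) + 0.6(206.82) + 0.6(99.78) = 244.19 + 124.09 + 59.87 = 428.15
Eq. 2: 1.35(180.88) = 244.19
Eq. 3: 1.0(180.88) - 0.7(144.94) = 180.88 - 101.46 = 79.42
Eq. 4: 1.35(180.88) + 1.4(144.94) + 0.75(99.78) = 521.94
Eq. 5: 1.2(180.88) + 1.6(71.54) + 0.5(206.82) = 217.06 + 114.46 + 103.41 = 434.93
The largest value is 521.94 kN from combination 4.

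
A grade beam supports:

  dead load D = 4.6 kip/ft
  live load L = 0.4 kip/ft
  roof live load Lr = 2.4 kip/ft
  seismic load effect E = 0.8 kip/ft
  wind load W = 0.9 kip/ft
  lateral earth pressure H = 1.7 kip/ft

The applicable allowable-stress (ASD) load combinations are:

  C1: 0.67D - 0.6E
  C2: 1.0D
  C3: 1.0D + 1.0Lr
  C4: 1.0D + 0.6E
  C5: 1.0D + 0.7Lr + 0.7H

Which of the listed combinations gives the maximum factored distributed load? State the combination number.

Combination 5

C1: 0.67(4.6) - 0.6(0.8) = 3.1 - 0.5 = 2.6
C2: 1.0(4.6) = 4.6
C3: 1.0(4.6) + 1.0(2.4) = 4.6 + 2.4 = 7.0
C4: 1.0(4.6) + 0.6(0.8) = 4.6 + 0.5 = 5.1
C5: 1.0(4.6) + 0.7(2.4) + 0.7(1.7) = 4.6 + 1.7 + 1.2 = 7.5
The largest value is 7.5 kip/ft from combination 5.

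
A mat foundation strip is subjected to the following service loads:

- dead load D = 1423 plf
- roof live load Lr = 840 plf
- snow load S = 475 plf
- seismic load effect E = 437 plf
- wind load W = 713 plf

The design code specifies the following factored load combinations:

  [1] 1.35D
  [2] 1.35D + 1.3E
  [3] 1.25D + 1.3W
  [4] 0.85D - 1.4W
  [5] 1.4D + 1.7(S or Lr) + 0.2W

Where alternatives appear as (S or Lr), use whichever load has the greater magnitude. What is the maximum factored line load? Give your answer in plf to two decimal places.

(S or Lr) → Lr = 840 plf.
[1] 1.35(1423) = 1921.05
[2] 1.35(1423) + 1.3(437) = 2489.15
[3] 1.25(1423) + 1.3(713) = 2705.65
[4] 0.85(1423) - 1.4(713) = 211.35
[5] 1.4(1423) + 1.7(840) + 0.2(713) = 3562.80
Combination 5 governs: w_u = 3562.80 plf.

3562.80 plf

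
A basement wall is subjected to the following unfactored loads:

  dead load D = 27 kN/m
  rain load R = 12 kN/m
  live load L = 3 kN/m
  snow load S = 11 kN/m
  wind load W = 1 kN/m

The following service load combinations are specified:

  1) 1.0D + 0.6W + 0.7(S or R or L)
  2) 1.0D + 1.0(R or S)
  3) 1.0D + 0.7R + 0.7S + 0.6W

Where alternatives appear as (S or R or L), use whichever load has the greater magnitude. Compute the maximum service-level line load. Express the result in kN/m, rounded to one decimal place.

(S or R or L) → R = 12 kN/m; (R or S) → R = 12 kN/m.
1) 1.0(27) + 0.6(1) + 0.7(12) = 27.0 + 0.6 + 8.4 = 36.0
2) 1.0(27) + 1.0(12) = 27.0 + 12.0 = 39.0
3) 1.0(27) + 0.7(12) + 0.7(11) + 0.6(1) = 27.0 + 8.4 + 7.7 + 0.6 = 43.7
The controlling combination is 3, giving 43.7 kN/m.

43.7 kN/m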